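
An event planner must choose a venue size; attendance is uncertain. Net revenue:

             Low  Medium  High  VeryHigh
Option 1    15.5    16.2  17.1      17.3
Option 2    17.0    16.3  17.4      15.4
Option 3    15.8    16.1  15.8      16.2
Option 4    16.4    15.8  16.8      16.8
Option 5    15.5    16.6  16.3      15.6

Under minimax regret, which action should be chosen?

Column bests: Low=17.0, Medium=16.6, High=17.4, VeryHigh=17.3.
Option 1 regrets: 1.5, 0.4, 0.3, 0.0 → max 1.5
Option 2 regrets: 0.0, 0.3, 0.0, 1.9 → max 1.9
Option 3 regrets: 1.2, 0.5, 1.6, 1.1 → max 1.6
Option 4 regrets: 0.6, 0.8, 0.6, 0.5 → max 0.8
Option 5 regrets: 1.5, 0.0, 1.1, 1.7 → max 1.7
Smallest max regret = 0.8 → Option 4.

Option 4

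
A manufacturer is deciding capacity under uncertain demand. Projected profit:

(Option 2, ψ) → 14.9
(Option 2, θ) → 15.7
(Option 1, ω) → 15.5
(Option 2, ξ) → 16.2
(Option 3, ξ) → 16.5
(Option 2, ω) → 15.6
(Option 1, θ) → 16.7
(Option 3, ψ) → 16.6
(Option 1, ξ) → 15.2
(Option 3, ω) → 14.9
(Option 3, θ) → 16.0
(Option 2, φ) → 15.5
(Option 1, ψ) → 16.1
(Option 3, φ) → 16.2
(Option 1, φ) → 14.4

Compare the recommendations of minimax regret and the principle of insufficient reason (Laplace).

minimax regret → Option 3; laplace → Option 3 (agree)

Column bests: θ=16.7, φ=16.2, ψ=16.6, ω=15.6, ξ=16.5.
Option 1 regrets: 0.0, 1.8, 0.5, 0.1, 1.3 → max 1.8
Option 2 regrets: 1.0, 0.7, 1.7, 0.0, 0.3 → max 1.7
Option 3 regrets: 0.7, 0.0, 0.0, 0.7, 0.0 → max 0.7
Smallest max regret = 0.7 → Option 3.
Row averages: Option 1=15.58, Option 2=15.58, Option 3=16.04
Highest average = 16.04 → Option 3.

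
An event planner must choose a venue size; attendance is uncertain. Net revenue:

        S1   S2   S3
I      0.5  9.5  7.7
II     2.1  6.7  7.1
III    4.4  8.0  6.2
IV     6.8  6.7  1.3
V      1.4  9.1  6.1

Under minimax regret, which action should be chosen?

Column bests: S1=6.8, S2=9.5, S3=7.7.
I regrets: 6.3, 0.0, 0.0 → max 6.3
II regrets: 4.7, 2.8, 0.6 → max 4.7
III regrets: 2.4, 1.5, 1.5 → max 2.4
IV regrets: 0.0, 2.8, 6.4 → max 6.4
V regrets: 5.4, 0.4, 1.6 → max 5.4
Smallest max regret = 2.4 → III.

III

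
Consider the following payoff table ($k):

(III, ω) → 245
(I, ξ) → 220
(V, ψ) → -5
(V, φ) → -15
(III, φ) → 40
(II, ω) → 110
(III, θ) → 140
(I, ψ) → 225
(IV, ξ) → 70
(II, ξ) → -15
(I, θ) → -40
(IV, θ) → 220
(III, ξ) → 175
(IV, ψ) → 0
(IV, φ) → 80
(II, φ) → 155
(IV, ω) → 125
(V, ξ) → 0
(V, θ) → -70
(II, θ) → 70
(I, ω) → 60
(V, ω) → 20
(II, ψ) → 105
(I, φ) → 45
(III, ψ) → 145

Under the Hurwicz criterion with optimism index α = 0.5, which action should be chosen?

I: 0.5·225 + 0.5·(-40) = 92.5
II: 0.5·155 + 0.5·(-15) = 70
III: 0.5·245 + 0.5·40 = 142.5
IV: 0.5·220 + 0.5·0 = 110
V: 0.5·20 + 0.5·(-70) = -25
Highest Hurwicz score = 142.5 → III.

III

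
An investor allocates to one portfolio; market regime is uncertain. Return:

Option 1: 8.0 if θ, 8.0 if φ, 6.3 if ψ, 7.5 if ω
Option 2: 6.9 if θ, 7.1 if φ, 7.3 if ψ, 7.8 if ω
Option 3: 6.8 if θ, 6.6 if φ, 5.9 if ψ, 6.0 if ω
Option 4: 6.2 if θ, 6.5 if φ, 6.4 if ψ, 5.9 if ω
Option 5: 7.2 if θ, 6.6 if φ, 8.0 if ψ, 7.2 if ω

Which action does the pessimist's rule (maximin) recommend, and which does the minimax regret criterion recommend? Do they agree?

maximin → Option 2; minimax regret → Option 2 (agree)

Row minima: Option 1=6.3, Option 2=6.9, Option 3=5.9, Option 4=5.9, Option 5=6.6
Best worst-case = 6.9 → Option 2.
Column bests: θ=8.0, φ=8.0, ψ=8.0, ω=7.8.
Option 1 regrets: 0.0, 0.0, 1.7, 0.3 → max 1.7
Option 2 regrets: 1.1, 0.9, 0.7, 0.0 → max 1.1
Option 3 regrets: 1.2, 1.4, 2.1, 1.8 → max 2.1
Option 4 regrets: 1.8, 1.5, 1.6, 1.9 → max 1.9
Option 5 regrets: 0.8, 1.4, 0.0, 0.6 → max 1.4
Smallest max regret = 1.1 → Option 2.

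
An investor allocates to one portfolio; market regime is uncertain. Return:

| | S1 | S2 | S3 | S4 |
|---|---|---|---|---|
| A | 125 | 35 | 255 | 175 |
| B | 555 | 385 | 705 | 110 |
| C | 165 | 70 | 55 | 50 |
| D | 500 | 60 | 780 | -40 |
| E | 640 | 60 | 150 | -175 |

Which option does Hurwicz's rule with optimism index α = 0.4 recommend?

A: 0.4·255 + 0.6·35 = 123
B: 0.4·705 + 0.6·110 = 348
C: 0.4·165 + 0.6·50 = 96
D: 0.4·780 + 0.6·(-40) = 288
E: 0.4·640 + 0.6·(-175) = 151
Highest Hurwicz score = 348 → B.

B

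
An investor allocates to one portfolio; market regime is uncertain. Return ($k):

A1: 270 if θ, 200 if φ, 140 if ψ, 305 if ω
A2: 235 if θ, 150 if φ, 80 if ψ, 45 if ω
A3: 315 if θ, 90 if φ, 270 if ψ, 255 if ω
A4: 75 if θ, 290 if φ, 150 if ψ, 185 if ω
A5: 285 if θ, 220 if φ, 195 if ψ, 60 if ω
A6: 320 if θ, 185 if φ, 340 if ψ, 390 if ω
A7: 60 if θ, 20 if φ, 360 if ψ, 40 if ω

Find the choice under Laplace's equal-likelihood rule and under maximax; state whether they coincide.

Row averages: A1=228.75, A2=127.5, A3=232.5, A4=175, A5=190, A6=308.75, A7=120
Highest average = 308.75 → A6.
Row maxima: A1=305, A2=235, A3=315, A4=290, A5=285, A6=390, A7=360
Best best-case = 390 → A6.

laplace → A6; maximax → A6 (agree)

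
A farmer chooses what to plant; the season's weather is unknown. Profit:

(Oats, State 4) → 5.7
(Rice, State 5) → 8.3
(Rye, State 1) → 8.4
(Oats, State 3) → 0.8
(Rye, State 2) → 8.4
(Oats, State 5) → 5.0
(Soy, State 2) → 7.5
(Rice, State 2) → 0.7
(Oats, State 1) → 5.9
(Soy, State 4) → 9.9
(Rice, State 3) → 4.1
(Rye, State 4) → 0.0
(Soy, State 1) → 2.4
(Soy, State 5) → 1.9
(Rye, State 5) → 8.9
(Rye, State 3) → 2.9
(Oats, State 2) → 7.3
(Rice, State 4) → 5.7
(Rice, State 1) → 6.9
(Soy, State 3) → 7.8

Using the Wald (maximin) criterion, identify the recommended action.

Row minima: Rye=0.0, Oats=0.8, Soy=1.9, Rice=0.7
Best worst-case = 1.9 → Soy.

Soy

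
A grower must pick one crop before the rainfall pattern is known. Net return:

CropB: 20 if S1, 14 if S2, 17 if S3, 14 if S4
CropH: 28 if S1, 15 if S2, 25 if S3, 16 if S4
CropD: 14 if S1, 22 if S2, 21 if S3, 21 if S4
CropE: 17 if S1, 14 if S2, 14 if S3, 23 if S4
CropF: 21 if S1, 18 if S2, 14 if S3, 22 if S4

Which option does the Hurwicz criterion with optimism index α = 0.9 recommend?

CropH

CropB: 0.9·20 + 0.1·14 = 19.4
CropH: 0.9·28 + 0.1·15 = 26.7
CropD: 0.9·22 + 0.1·14 = 21.2
CropE: 0.9·23 + 0.1·14 = 22.1
CropF: 0.9·22 + 0.1·14 = 21.2
Highest Hurwicz score = 26.7 → CropH.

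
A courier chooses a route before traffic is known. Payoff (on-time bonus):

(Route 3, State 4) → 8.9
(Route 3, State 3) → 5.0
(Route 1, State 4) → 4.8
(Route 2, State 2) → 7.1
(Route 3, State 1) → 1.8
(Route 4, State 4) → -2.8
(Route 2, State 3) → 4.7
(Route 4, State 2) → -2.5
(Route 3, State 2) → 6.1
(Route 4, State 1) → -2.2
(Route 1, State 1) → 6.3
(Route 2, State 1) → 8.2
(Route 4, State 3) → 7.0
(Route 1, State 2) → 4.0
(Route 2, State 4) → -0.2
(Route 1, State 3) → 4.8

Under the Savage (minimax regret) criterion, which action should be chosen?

Column bests: State 1=8.2, State 2=7.1, State 3=7.0, State 4=8.9.
Route 1 regrets: 1.9, 3.1, 2.2, 4.1 → max 4.1
Route 2 regrets: 0.0, 0.0, 2.3, 9.1 → max 9.1
Route 3 regrets: 6.4, 1.0, 2.0, 0.0 → max 6.4
Route 4 regrets: 10.4, 9.6, 0.0, 11.7 → max 11.7
Smallest max regret = 4.1 → Route 1.

Route 1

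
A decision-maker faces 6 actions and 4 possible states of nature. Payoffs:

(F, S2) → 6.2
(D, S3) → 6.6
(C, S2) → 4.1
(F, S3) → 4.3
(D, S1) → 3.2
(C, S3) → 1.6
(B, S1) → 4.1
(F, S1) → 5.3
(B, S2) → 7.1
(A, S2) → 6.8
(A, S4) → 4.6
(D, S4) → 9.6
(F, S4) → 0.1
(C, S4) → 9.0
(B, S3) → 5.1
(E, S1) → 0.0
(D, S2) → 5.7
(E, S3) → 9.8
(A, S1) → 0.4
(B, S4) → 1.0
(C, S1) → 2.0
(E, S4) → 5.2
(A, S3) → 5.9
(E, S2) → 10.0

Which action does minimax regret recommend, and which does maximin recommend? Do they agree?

Column bests: S1=5.3, S2=10.0, S3=9.8, S4=9.6.
A regrets: 4.9, 3.2, 3.9, 5.0 → max 5.0
B regrets: 1.2, 2.9, 4.7, 8.6 → max 8.6
C regrets: 3.3, 5.9, 8.2, 0.6 → max 8.2
D regrets: 2.1, 4.3, 3.2, 0.0 → max 4.3
E regrets: 5.3, 0.0, 0.0, 4.4 → max 5.3
F regrets: 0.0, 3.8, 5.5, 9.5 → max 9.5
Smallest max regret = 4.3 → D.
Row minima: A=0.4, B=1.0, C=1.6, D=3.2, E=0.0, F=0.1
Best worst-case = 3.2 → D.

minimax regret → D; maximin → D (agree)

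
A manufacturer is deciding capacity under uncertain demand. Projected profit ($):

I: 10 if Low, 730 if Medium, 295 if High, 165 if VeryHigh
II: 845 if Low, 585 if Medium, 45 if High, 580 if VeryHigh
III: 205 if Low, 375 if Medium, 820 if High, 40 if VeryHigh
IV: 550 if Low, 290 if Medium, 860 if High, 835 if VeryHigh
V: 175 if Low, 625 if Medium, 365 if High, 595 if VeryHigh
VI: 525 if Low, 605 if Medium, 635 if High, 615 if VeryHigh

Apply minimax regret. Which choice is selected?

VI

Column bests: Low=845, Medium=730, High=860, VeryHigh=835.
I regrets: 835, 0, 565, 670 → max 835
II regrets: 0, 145, 815, 255 → max 815
III regrets: 640, 355, 40, 795 → max 795
IV regrets: 295, 440, 0, 0 → max 440
V regrets: 670, 105, 495, 240 → max 670
VI regrets: 320, 125, 225, 220 → max 320
Smallest max regret = 320 → VI.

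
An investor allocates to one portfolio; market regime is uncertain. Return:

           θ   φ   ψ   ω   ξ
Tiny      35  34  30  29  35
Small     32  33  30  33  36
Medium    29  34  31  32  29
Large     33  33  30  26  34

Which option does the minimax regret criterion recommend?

Small

Column bests: θ=35, φ=34, ψ=31, ω=33, ξ=36.
Tiny regrets: 0, 0, 1, 4, 1 → max 4
Small regrets: 3, 1, 1, 0, 0 → max 3
Medium regrets: 6, 0, 0, 1, 7 → max 7
Large regrets: 2, 1, 1, 7, 2 → max 7
Smallest max regret = 3 → Small.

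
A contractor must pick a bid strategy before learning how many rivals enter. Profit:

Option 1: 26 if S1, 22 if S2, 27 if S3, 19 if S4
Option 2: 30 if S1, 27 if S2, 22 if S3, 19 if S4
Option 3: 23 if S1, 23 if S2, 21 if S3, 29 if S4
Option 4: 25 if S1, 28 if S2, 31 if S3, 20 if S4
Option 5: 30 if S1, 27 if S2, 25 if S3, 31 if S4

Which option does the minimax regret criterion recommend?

Option 5

Column bests: S1=30, S2=28, S3=31, S4=31.
Option 1 regrets: 4, 6, 4, 12 → max 12
Option 2 regrets: 0, 1, 9, 12 → max 12
Option 3 regrets: 7, 5, 10, 2 → max 10
Option 4 regrets: 5, 0, 0, 11 → max 11
Option 5 regrets: 0, 1, 6, 0 → max 6
Smallest max regret = 6 → Option 5.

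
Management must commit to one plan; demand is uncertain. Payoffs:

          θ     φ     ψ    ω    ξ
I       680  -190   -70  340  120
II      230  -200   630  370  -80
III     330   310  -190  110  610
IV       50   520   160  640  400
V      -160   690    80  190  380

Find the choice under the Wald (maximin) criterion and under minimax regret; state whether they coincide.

maximin → IV; minimax regret → IV (agree)

Row minima: I=-190, II=-200, III=-190, IV=50, V=-160
Best worst-case = 50 → IV.
Column bests: θ=680, φ=690, ψ=630, ω=640, ξ=610.
I regrets: 0, 880, 700, 300, 490 → max 880
II regrets: 450, 890, 0, 270, 690 → max 890
III regrets: 350, 380, 820, 530, 0 → max 820
IV regrets: 630, 170, 470, 0, 210 → max 630
V regrets: 840, 0, 550, 450, 230 → max 840
Smallest max regret = 630 → IV.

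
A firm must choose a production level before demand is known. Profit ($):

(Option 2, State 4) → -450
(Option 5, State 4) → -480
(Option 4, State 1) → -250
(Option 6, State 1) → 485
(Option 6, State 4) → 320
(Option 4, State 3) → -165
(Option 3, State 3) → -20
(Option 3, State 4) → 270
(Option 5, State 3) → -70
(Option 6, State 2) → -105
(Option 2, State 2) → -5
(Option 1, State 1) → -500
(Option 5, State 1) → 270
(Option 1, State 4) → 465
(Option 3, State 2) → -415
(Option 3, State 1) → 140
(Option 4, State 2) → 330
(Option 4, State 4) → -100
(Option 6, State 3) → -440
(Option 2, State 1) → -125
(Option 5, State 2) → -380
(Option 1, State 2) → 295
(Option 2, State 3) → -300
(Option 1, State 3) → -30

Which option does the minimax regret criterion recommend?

Option 6

Column bests: State 1=485, State 2=330, State 3=-20, State 4=465.
Option 1 regrets: 985, 35, 10, 0 → max 985
Option 2 regrets: 610, 335, 280, 915 → max 915
Option 3 regrets: 345, 745, 0, 195 → max 745
Option 4 regrets: 735, 0, 145, 565 → max 735
Option 5 regrets: 215, 710, 50, 945 → max 945
Option 6 regrets: 0, 435, 420, 145 → max 435
Smallest max regret = 435 → Option 6.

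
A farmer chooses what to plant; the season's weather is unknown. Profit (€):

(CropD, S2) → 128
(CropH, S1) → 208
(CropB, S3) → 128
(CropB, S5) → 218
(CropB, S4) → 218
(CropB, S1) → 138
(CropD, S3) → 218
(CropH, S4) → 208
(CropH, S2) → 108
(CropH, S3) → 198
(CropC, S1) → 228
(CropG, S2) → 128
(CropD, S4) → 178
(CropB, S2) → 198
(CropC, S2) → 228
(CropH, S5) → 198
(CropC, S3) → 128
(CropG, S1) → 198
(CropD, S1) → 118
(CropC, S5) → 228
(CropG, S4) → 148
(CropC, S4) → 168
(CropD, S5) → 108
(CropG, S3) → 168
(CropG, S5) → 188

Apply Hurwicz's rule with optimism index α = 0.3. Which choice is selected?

CropG: 0.3·198 + 0.7·128 = 149
CropB: 0.3·218 + 0.7·128 = 155
CropD: 0.3·218 + 0.7·108 = 141
CropH: 0.3·208 + 0.7·108 = 138
CropC: 0.3·228 + 0.7·128 = 158
Highest Hurwicz score = 158 → CropC.

CropC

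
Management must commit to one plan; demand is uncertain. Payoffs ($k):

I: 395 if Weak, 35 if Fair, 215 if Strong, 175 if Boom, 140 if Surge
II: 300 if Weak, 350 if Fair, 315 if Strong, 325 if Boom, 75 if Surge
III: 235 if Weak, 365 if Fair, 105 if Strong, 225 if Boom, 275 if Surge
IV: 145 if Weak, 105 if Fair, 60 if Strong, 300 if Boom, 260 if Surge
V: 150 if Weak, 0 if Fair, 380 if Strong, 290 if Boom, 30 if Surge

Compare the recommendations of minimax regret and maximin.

Column bests: Weak=395, Fair=365, Strong=380, Boom=325, Surge=275.
I regrets: 0, 330, 165, 150, 135 → max 330
II regrets: 95, 15, 65, 0, 200 → max 200
III regrets: 160, 0, 275, 100, 0 → max 275
IV regrets: 250, 260, 320, 25, 15 → max 320
V regrets: 245, 365, 0, 35, 245 → max 365
Smallest max regret = 200 → II.
Row minima: I=35, II=75, III=105, IV=60, V=0
Best worst-case = 105 → III.

minimax regret → II; maximin → III (disagree)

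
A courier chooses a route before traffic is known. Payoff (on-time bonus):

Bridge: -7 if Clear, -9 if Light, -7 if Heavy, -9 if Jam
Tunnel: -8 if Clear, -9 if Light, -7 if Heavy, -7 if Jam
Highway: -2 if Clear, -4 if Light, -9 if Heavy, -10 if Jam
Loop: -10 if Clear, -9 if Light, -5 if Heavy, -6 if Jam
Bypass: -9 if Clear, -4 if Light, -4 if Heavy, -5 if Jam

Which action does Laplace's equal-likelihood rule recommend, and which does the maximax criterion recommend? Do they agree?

Row averages: Bridge=-8, Tunnel=-7.75, Highway=-6.25, Loop=-7.5, Bypass=-5.5
Highest average = -5.5 → Bypass.
Row maxima: Bridge=-7, Tunnel=-7, Highway=-2, Loop=-5, Bypass=-4
Best best-case = -2 → Highway.

laplace → Bypass; maximax → Highway (disagree)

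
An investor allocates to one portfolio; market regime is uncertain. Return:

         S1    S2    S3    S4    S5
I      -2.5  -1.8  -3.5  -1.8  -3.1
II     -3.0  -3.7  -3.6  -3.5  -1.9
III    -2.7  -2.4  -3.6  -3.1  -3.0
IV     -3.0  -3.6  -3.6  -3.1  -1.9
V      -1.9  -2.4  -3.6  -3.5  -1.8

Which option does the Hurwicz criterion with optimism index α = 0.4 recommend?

I: 0.4·(-1.8) + 0.6·(-3.5) = -2.82
II: 0.4·(-1.9) + 0.6·(-3.7) = -2.98
III: 0.4·(-2.4) + 0.6·(-3.6) = -3.12
IV: 0.4·(-1.9) + 0.6·(-3.6) = -2.92
V: 0.4·(-1.8) + 0.6·(-3.6) = -2.88
Highest Hurwicz score = -2.82 → I.

I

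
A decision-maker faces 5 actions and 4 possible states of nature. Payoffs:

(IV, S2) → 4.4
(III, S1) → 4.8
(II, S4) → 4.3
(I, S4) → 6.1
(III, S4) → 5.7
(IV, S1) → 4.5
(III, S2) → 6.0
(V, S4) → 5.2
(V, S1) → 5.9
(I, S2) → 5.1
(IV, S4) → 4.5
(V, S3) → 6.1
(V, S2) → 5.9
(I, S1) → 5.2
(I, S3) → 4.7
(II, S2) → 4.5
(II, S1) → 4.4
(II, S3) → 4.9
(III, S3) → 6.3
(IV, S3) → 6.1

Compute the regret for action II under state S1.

Best payoff under S1 is 5.9.
Regret = 5.9 − 4.4 = 1.5.

1.5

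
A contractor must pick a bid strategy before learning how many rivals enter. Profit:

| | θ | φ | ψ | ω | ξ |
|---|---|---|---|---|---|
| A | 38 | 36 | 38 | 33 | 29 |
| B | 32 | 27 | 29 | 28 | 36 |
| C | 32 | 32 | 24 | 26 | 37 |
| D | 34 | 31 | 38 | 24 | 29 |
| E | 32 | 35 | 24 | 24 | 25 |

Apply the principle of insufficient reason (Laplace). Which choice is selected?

Row averages: A=34.8, B=30.4, C=30.2, D=31.2, E=28
Highest average = 34.8 → A.

A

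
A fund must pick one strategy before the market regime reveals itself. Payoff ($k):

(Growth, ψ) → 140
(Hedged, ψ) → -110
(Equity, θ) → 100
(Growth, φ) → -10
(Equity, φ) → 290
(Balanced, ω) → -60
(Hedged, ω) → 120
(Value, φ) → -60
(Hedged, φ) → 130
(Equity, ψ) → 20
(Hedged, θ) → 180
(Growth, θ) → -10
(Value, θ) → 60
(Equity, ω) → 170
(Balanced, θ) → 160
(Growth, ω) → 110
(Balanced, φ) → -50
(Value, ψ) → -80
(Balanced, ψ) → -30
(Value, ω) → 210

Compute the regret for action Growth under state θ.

190

Best payoff under θ is 180.
Regret = 180 − (-10) = 190.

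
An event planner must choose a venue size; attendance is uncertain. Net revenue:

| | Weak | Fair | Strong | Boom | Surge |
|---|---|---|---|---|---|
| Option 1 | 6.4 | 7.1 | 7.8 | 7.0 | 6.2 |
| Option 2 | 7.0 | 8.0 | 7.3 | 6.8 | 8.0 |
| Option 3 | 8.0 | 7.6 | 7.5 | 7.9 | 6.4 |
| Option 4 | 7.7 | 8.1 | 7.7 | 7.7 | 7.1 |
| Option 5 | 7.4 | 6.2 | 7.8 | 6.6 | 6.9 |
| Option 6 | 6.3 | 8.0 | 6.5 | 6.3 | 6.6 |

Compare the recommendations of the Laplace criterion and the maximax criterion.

laplace → Option 4; maximax → Option 4 (agree)

Row averages: Option 1=6.9, Option 2=7.42, Option 3=7.48, Option 4=7.66, Option 5=6.98, Option 6=6.74
Highest average = 7.66 → Option 4.
Row maxima: Option 1=7.8, Option 2=8.0, Option 3=8.0, Option 4=8.1, Option 5=7.8, Option 6=8.0
Best best-case = 8.1 → Option 4.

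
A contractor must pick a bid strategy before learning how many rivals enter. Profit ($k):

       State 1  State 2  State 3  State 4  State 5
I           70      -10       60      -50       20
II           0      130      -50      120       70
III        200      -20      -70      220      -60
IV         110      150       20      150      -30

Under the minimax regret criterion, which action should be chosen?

Column bests: State 1=200, State 2=150, State 3=60, State 4=220, State 5=70.
I regrets: 130, 160, 0, 270, 50 → max 270
II regrets: 200, 20, 110, 100, 0 → max 200
III regrets: 0, 170, 130, 0, 130 → max 170
IV regrets: 90, 0, 40, 70, 100 → max 100
Smallest max regret = 100 → IV.

IV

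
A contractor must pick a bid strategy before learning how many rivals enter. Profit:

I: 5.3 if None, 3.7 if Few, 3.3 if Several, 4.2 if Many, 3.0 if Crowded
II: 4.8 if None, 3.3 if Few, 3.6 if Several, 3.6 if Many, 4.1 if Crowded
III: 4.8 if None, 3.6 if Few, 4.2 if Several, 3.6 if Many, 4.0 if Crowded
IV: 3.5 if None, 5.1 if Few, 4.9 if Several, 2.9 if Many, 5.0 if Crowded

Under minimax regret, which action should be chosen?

III

Column bests: None=5.3, Few=5.1, Several=4.9, Many=4.2, Crowded=5.0.
I regrets: 0.0, 1.4, 1.6, 0.0, 2.0 → max 2.0
II regrets: 0.5, 1.8, 1.3, 0.6, 0.9 → max 1.8
III regrets: 0.5, 1.5, 0.7, 0.6, 1.0 → max 1.5
IV regrets: 1.8, 0.0, 0.0, 1.3, 0.0 → max 1.8
Smallest max regret = 1.5 → III.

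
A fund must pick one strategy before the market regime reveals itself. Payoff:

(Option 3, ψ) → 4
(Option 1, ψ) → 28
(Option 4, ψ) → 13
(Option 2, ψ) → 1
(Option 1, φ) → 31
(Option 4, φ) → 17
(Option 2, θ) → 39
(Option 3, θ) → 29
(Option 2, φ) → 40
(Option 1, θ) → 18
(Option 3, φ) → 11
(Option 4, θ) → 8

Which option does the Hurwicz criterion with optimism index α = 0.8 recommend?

Option 1: 0.8·31 + 0.2·18 = 28.4
Option 2: 0.8·40 + 0.2·1 = 32.2
Option 3: 0.8·29 + 0.2·4 = 24
Option 4: 0.8·17 + 0.2·8 = 15.2
Highest Hurwicz score = 32.2 → Option 2.

Option 2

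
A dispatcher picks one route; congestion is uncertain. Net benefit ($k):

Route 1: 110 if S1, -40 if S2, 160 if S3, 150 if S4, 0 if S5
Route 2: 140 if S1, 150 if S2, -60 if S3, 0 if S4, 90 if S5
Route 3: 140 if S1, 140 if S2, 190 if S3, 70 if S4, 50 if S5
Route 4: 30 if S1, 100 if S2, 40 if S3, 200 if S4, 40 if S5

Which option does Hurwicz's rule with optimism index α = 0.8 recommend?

Route 4

Route 1: 0.8·160 + 0.2·(-40) = 120
Route 2: 0.8·150 + 0.2·(-60) = 108
Route 3: 0.8·190 + 0.2·50 = 162
Route 4: 0.8·200 + 0.2·30 = 166
Highest Hurwicz score = 166 → Route 4.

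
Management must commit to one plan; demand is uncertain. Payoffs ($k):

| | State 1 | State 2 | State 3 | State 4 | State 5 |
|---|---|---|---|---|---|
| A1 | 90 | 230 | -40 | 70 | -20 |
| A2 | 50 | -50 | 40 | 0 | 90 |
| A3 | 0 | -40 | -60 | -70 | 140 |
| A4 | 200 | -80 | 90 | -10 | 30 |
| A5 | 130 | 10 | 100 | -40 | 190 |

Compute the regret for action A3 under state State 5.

Best payoff under State 5 is 190.
Regret = 190 − 140 = 50.

50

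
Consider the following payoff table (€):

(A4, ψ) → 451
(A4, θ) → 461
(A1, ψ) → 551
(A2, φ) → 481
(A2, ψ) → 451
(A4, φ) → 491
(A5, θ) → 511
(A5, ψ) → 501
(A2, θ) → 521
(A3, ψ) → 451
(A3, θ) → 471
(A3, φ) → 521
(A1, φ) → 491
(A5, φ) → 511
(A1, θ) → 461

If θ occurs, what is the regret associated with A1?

60

Best payoff under θ is 521.
Regret = 521 − 461 = 60.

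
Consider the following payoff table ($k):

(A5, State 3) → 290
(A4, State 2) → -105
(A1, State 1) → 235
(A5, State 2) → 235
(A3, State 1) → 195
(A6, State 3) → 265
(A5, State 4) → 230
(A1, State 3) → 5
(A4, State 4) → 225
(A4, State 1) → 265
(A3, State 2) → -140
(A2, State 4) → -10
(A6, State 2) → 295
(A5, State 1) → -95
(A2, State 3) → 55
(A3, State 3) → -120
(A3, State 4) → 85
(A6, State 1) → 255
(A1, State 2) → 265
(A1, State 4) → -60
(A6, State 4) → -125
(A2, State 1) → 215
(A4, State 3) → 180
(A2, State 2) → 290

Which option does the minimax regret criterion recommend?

Column bests: State 1=265, State 2=295, State 3=290, State 4=230.
A1 regrets: 30, 30, 285, 290 → max 290
A2 regrets: 50, 5, 235, 240 → max 240
A3 regrets: 70, 435, 410, 145 → max 435
A4 regrets: 0, 400, 110, 5 → max 400
A5 regrets: 360, 60, 0, 0 → max 360
A6 regrets: 10, 0, 25, 355 → max 355
Smallest max regret = 240 → A2.

A2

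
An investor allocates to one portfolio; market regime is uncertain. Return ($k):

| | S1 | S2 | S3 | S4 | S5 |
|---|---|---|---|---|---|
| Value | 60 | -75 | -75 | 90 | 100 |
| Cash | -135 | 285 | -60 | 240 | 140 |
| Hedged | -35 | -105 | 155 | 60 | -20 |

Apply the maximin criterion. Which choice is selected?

Value

Row minima: Value=-75, Cash=-135, Hedged=-105
Best worst-case = -75 → Value.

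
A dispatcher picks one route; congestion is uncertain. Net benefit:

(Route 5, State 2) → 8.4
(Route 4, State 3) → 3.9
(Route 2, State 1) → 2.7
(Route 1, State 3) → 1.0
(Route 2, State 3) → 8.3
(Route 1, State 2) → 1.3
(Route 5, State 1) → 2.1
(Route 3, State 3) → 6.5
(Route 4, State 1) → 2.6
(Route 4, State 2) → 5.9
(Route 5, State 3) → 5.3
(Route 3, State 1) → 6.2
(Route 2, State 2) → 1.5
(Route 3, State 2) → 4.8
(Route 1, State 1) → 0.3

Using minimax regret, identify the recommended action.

Route 3

Column bests: State 1=6.2, State 2=8.4, State 3=8.3.
Route 1 regrets: 5.9, 7.1, 7.3 → max 7.3
Route 2 regrets: 3.5, 6.9, 0.0 → max 6.9
Route 3 regrets: 0.0, 3.6, 1.8 → max 3.6
Route 4 regrets: 3.6, 2.5, 4.4 → max 4.4
Route 5 regrets: 4.1, 0.0, 3.0 → max 4.1
Smallest max regret = 3.6 → Route 3.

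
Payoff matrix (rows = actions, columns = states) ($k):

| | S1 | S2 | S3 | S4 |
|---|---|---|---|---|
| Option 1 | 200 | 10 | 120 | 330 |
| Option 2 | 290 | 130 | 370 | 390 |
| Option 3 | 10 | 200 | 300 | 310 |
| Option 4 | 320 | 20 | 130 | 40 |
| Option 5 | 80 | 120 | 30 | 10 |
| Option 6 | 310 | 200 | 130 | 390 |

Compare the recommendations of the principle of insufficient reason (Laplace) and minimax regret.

laplace → Option 2; minimax regret → Option 2 (agree)

Row averages: Option 1=165, Option 2=295, Option 3=205, Option 4=127.5, Option 5=60, Option 6=257.5
Highest average = 295 → Option 2.
Column bests: S1=320, S2=200, S3=370, S4=390.
Option 1 regrets: 120, 190, 250, 60 → max 250
Option 2 regrets: 30, 70, 0, 0 → max 70
Option 3 regrets: 310, 0, 70, 80 → max 310
Option 4 regrets: 0, 180, 240, 350 → max 350
Option 5 regrets: 240, 80, 340, 380 → max 380
Option 6 regrets: 10, 0, 240, 0 → max 240
Smallest max regret = 70 → Option 2.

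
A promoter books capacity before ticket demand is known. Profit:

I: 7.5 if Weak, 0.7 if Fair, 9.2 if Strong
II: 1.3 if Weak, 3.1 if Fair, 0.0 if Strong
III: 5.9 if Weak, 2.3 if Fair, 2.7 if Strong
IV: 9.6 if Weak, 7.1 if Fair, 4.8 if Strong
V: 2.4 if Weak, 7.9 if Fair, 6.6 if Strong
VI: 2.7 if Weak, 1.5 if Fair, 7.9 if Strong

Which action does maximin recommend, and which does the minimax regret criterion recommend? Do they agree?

Row minima: I=0.7, II=0.0, III=2.3, IV=4.8, V=2.4, VI=1.5
Best worst-case = 4.8 → IV.
Column bests: Weak=9.6, Fair=7.9, Strong=9.2.
I regrets: 2.1, 7.2, 0.0 → max 7.2
II regrets: 8.3, 4.8, 9.2 → max 9.2
III regrets: 3.7, 5.6, 6.5 → max 6.5
IV regrets: 0.0, 0.8, 4.4 → max 4.4
V regrets: 7.2, 0.0, 2.6 → max 7.2
VI regrets: 6.9, 6.4, 1.3 → max 6.9
Smallest max regret = 4.4 → IV.

maximin → IV; minimax regret → IV (agree)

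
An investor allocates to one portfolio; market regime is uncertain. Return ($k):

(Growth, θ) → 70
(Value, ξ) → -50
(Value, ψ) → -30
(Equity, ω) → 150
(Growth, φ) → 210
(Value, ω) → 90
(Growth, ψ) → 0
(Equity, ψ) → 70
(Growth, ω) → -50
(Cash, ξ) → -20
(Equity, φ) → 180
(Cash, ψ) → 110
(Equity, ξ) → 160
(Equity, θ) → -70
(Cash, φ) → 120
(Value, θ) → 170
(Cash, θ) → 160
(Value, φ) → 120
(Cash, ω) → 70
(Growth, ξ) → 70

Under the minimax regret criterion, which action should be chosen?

Cash

Column bests: θ=170, φ=210, ψ=110, ω=150, ξ=160.
Equity regrets: 240, 30, 40, 0, 0 → max 240
Value regrets: 0, 90, 140, 60, 210 → max 210
Growth regrets: 100, 0, 110, 200, 90 → max 200
Cash regrets: 10, 90, 0, 80, 180 → max 180
Smallest max regret = 180 → Cash.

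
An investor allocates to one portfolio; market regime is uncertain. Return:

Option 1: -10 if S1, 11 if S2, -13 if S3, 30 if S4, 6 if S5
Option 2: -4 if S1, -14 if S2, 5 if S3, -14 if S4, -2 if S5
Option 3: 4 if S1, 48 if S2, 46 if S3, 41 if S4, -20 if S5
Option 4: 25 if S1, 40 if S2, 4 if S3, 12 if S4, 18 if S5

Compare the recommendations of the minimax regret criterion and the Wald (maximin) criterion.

Column bests: S1=25, S2=48, S3=46, S4=41, S5=18.
Option 1 regrets: 35, 37, 59, 11, 12 → max 59
Option 2 regrets: 29, 62, 41, 55, 20 → max 62
Option 3 regrets: 21, 0, 0, 0, 38 → max 38
Option 4 regrets: 0, 8, 42, 29, 0 → max 42
Smallest max regret = 38 → Option 3.
Row minima: Option 1=-13, Option 2=-14, Option 3=-20, Option 4=4
Best worst-case = 4 → Option 4.

minimax regret → Option 3; maximin → Option 4 (disagree)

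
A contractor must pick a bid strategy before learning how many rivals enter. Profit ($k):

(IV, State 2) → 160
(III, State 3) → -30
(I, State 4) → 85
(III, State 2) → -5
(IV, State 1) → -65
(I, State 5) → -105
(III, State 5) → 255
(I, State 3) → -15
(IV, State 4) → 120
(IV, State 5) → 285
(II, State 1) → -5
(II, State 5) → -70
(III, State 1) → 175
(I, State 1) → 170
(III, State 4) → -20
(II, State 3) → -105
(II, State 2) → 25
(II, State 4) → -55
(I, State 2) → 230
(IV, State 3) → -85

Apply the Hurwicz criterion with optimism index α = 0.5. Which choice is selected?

III

I: 0.5·230 + 0.5·(-105) = 62.5
II: 0.5·25 + 0.5·(-105) = -40
III: 0.5·255 + 0.5·(-30) = 112.5
IV: 0.5·285 + 0.5·(-85) = 100
Highest Hurwicz score = 112.5 → III.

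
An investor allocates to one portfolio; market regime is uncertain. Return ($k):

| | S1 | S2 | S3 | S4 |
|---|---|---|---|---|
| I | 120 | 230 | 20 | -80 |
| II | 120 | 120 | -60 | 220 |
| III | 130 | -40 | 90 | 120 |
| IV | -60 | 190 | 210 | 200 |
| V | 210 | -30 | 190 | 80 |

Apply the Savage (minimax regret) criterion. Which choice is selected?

Column bests: S1=210, S2=230, S3=210, S4=220.
I regrets: 90, 0, 190, 300 → max 300
II regrets: 90, 110, 270, 0 → max 270
III regrets: 80, 270, 120, 100 → max 270
IV regrets: 270, 40, 0, 20 → max 270
V regrets: 0, 260, 20, 140 → max 260
Smallest max regret = 260 → V.

V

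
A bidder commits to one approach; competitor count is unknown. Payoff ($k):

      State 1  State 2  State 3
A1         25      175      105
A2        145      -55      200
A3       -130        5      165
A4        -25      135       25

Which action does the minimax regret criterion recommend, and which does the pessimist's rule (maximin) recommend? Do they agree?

minimax regret → A1; maximin → A1 (agree)

Column bests: State 1=145, State 2=175, State 3=200.
A1 regrets: 120, 0, 95 → max 120
A2 regrets: 0, 230, 0 → max 230
A3 regrets: 275, 170, 35 → max 275
A4 regrets: 170, 40, 175 → max 175
Smallest max regret = 120 → A1.
Row minima: A1=25, A2=-55, A3=-130, A4=-25
Best worst-case = 25 → A1.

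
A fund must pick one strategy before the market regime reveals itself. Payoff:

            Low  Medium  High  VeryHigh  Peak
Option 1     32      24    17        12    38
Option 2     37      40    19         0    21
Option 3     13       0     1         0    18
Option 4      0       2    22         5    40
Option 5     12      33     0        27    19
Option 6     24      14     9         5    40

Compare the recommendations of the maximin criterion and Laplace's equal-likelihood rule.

Row minima: Option 1=12, Option 2=0, Option 3=0, Option 4=0, Option 5=0, Option 6=5
Best worst-case = 12 → Option 1.
Row averages: Option 1=24.6, Option 2=23.4, Option 3=6.4, Option 4=13.8, Option 5=18.2, Option 6=18.4
Highest average = 24.6 → Option 1.

maximin → Option 1; laplace → Option 1 (agree)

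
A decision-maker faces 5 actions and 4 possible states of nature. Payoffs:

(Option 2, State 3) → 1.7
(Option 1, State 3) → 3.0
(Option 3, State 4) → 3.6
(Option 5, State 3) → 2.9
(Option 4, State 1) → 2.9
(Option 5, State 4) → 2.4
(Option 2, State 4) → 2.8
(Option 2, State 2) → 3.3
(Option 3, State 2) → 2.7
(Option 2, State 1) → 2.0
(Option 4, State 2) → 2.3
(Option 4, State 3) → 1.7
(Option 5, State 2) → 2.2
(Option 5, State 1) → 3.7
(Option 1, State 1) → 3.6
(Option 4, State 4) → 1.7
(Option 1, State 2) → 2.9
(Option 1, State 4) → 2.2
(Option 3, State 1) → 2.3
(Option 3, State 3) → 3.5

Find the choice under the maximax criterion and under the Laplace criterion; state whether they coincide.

Row maxima: Option 1=3.6, Option 2=3.3, Option 3=3.6, Option 4=2.9, Option 5=3.7
Best best-case = 3.7 → Option 5.
Row averages: Option 1=2.925, Option 2=2.45, Option 3=3.025, Option 4=2.15, Option 5=2.8
Highest average = 3.025 → Option 3.

maximax → Option 5; laplace → Option 3 (disagree)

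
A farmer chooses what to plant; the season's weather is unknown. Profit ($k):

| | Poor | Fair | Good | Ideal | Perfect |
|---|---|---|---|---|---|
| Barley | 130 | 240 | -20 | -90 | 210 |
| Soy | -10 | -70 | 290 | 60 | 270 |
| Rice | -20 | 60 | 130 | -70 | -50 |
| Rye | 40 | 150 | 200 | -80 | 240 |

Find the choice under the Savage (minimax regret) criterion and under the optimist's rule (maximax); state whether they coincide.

Column bests: Poor=130, Fair=240, Good=290, Ideal=60, Perfect=270.
Barley regrets: 0, 0, 310, 150, 60 → max 310
Soy regrets: 140, 310, 0, 0, 0 → max 310
Rice regrets: 150, 180, 160, 130, 320 → max 320
Rye regrets: 90, 90, 90, 140, 30 → max 140
Smallest max regret = 140 → Rye.
Row maxima: Barley=240, Soy=290, Rice=130, Rye=240
Best best-case = 290 → Soy.

minimax regret → Rye; maximax → Soy (disagree)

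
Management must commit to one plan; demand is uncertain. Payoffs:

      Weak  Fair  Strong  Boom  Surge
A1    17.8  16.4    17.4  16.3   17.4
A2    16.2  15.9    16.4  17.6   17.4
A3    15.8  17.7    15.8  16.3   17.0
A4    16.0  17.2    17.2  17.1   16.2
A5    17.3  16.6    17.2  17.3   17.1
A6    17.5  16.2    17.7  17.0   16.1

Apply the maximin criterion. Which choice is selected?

Row minima: A1=16.3, A2=15.9, A3=15.8, A4=16.0, A5=16.6, A6=16.1
Best worst-case = 16.6 → A5.

A5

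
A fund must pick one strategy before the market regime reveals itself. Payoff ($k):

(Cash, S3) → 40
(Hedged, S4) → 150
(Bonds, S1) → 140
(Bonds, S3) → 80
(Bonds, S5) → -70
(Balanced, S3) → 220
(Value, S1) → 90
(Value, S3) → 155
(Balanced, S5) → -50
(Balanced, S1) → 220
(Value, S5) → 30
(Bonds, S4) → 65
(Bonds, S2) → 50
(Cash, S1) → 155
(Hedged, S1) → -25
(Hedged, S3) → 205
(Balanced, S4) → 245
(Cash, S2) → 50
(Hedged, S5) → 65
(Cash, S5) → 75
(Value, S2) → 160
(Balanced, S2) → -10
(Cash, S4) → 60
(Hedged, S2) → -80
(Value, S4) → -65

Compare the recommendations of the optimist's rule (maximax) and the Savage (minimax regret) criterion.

maximax → Balanced; minimax regret → Balanced (agree)

Row maxima: Cash=155, Balanced=245, Hedged=205, Value=160, Bonds=140
Best best-case = 245 → Balanced.
Column bests: S1=220, S2=160, S3=220, S4=245, S5=75.
Cash regrets: 65, 110, 180, 185, 0 → max 185
Balanced regrets: 0, 170, 0, 0, 125 → max 170
Hedged regrets: 245, 240, 15, 95, 10 → max 245
Value regrets: 130, 0, 65, 310, 45 → max 310
Bonds regrets: 80, 110, 140, 180, 145 → max 180
Smallest max regret = 170 → Balanced.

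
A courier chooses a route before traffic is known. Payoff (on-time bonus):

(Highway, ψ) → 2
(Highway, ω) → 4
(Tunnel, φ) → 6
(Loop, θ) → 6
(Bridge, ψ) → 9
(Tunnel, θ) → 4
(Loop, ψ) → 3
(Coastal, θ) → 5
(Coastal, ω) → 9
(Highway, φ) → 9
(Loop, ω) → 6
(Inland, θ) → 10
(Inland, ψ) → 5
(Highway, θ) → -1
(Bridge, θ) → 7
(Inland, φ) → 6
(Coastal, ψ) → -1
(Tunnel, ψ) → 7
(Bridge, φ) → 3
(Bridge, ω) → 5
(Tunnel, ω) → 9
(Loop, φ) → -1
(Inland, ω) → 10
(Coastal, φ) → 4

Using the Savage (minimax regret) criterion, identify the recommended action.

Column bests: θ=10, φ=9, ψ=9, ω=10.
Loop regrets: 4, 10, 6, 4 → max 10
Highway regrets: 11, 0, 7, 6 → max 11
Bridge regrets: 3, 6, 0, 5 → max 6
Inland regrets: 0, 3, 4, 0 → max 4
Coastal regrets: 5, 5, 10, 1 → max 10
Tunnel regrets: 6, 3, 2, 1 → max 6
Smallest max regret = 4 → Inland.

Inland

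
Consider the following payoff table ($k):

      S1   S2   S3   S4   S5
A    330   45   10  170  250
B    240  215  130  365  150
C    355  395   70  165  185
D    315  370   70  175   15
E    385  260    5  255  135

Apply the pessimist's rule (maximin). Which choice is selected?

B

Row minima: A=10, B=130, C=70, D=15, E=5
Best worst-case = 130 → B.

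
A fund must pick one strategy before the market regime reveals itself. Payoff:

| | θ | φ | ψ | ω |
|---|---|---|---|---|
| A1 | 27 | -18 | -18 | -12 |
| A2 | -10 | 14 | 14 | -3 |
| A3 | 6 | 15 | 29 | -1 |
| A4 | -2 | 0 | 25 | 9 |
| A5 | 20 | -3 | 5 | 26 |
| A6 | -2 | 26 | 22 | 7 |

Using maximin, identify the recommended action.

A3

Row minima: A1=-18, A2=-10, A3=-1, A4=-2, A5=-3, A6=-2
Best worst-case = -1 → A3.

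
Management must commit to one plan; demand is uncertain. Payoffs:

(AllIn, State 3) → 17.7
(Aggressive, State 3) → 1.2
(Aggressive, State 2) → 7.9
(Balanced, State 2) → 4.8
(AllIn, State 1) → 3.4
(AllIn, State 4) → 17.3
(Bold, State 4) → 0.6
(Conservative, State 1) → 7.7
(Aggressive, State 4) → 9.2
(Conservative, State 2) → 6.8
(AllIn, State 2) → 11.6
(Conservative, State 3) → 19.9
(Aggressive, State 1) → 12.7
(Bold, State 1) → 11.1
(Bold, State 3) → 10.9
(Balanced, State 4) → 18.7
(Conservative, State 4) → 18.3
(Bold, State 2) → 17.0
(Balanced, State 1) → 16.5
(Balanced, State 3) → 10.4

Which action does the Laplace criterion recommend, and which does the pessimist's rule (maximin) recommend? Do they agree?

Row averages: Conservative=13.175, Balanced=12.6, Aggressive=7.75, Bold=9.9, AllIn=12.5
Highest average = 13.175 → Conservative.
Row minima: Conservative=6.8, Balanced=4.8, Aggressive=1.2, Bold=0.6, AllIn=3.4
Best worst-case = 6.8 → Conservative.

laplace → Conservative; maximin → Conservative (agree)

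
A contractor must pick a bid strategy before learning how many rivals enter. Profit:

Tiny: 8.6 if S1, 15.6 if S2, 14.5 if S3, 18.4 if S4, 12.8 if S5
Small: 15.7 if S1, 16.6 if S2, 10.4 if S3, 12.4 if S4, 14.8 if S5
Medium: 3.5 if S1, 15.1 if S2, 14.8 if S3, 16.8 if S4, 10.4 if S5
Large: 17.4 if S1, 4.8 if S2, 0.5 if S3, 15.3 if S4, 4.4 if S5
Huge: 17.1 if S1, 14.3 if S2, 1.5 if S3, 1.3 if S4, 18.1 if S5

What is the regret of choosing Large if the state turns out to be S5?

13.7

Best payoff under S5 is 18.1.
Regret = 18.1 − 4.4 = 13.7.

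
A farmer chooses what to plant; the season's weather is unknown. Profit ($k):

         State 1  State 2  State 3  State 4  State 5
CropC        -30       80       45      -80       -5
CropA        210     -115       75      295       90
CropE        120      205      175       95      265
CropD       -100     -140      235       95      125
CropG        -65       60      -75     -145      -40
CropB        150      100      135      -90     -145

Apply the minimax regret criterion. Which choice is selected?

Column bests: State 1=210, State 2=205, State 3=235, State 4=295, State 5=265.
CropC regrets: 240, 125, 190, 375, 270 → max 375
CropA regrets: 0, 320, 160, 0, 175 → max 320
CropE regrets: 90, 0, 60, 200, 0 → max 200
CropD regrets: 310, 345, 0, 200, 140 → max 345
CropG regrets: 275, 145, 310, 440, 305 → max 440
CropB regrets: 60, 105, 100, 385, 410 → max 410
Smallest max regret = 200 → CropE.

CropE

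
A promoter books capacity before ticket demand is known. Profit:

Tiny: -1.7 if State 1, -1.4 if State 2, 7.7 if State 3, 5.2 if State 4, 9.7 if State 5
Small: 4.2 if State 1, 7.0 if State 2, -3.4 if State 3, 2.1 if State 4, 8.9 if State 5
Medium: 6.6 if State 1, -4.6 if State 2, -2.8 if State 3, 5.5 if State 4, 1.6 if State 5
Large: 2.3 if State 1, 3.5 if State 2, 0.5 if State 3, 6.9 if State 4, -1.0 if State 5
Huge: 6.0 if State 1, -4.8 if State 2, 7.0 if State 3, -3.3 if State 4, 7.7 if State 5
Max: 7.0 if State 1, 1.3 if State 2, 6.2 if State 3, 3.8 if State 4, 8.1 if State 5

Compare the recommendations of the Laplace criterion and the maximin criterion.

laplace → Max; maximin → Max (agree)

Row averages: Tiny=3.9, Small=3.76, Medium=1.26, Large=2.44, Huge=2.52, Max=5.28
Highest average = 5.28 → Max.
Row minima: Tiny=-1.7, Small=-3.4, Medium=-4.6, Large=-1.0, Huge=-4.8, Max=1.3
Best worst-case = 1.3 → Max.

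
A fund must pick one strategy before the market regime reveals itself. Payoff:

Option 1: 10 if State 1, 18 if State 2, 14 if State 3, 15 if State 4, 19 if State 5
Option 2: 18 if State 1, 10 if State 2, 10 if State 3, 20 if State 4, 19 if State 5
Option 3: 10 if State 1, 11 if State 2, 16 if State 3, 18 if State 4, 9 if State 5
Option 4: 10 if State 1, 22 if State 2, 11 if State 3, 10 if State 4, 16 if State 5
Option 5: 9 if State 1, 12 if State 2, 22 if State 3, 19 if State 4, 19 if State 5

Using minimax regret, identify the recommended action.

Column bests: State 1=18, State 2=22, State 3=22, State 4=20, State 5=19.
Option 1 regrets: 8, 4, 8, 5, 0 → max 8
Option 2 regrets: 0, 12, 12, 0, 0 → max 12
Option 3 regrets: 8, 11, 6, 2, 10 → max 11
Option 4 regrets: 8, 0, 11, 10, 3 → max 11
Option 5 regrets: 9, 10, 0, 1, 0 → max 10
Smallest max regret = 8 → Option 1.

Option 1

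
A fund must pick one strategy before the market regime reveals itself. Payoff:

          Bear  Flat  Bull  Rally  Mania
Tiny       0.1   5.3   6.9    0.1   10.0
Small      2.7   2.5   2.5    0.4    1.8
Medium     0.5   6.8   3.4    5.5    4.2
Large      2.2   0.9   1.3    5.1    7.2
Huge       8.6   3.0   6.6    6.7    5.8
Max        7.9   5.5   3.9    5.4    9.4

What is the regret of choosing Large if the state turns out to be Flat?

Best payoff under Flat is 6.8.
Regret = 6.8 − 0.9 = 5.9.

5.9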